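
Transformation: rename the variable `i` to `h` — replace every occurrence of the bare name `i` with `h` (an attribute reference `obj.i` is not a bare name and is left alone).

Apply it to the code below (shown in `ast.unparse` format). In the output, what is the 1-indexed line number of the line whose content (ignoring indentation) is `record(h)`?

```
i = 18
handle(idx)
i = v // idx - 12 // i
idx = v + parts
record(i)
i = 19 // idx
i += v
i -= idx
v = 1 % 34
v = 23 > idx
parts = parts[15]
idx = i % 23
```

Transformed code:
h = 18
handle(idx)
h = v // idx - 12 // h
idx = v + parts
record(h)
h = 19 // idx
h += v
h -= idx
v = 1 % 34
v = 23 > idx
parts = parts[15]
idx = h % 23

5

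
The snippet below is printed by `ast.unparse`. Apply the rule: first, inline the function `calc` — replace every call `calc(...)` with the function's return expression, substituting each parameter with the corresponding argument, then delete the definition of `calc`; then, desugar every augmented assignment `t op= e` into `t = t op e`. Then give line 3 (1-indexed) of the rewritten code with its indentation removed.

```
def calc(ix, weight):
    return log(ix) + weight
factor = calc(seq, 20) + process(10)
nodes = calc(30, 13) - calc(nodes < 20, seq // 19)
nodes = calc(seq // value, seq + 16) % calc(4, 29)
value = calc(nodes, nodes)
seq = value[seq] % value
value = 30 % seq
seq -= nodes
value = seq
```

Transformed code:
factor = log(seq) + 20 + process(10)
nodes = log(30) + 13 - (log(nodes < 20) + seq // 19)
nodes = (log(seq // value) + (seq + 16)) % (log(4) + 29)
value = log(nodes) + nodes
seq = value[seq] % value
value = 30 % seq
seq = seq - nodes
value = seq

nodes = (log(seq // value) + (seq + 16)) % (log(4) + 29)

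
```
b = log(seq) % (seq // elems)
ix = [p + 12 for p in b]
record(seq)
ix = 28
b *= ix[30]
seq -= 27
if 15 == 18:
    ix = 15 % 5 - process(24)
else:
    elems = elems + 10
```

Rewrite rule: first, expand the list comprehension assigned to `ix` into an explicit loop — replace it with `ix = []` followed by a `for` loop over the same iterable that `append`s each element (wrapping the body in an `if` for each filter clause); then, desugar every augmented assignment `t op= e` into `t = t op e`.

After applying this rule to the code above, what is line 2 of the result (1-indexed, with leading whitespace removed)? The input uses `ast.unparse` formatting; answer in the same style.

Transformed code:
b = log(seq) % (seq // elems)
ix = []
for p in b:
    ix.append(p + 12)
record(seq)
ix = 28
b = b * ix[30]
seq = seq - 27
if 15 == 18:
    ix = 15 % 5 - process(24)
else:
    elems = elems + 10

ix = []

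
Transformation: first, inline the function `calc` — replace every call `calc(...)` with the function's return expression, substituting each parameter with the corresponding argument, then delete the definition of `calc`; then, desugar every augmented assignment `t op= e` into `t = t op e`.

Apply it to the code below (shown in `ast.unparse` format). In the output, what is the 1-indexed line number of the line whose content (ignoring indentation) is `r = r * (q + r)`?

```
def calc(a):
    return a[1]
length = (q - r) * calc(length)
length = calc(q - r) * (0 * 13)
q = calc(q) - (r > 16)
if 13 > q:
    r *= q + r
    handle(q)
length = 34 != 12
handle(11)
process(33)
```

5

Transformed code:
length = (q - r) * length[1]
length = (q - r)[1] * (0 * 13)
q = q[1] - (r > 16)
if 13 > q:
    r = r * (q + r)
    handle(q)
length = 34 != 12
handle(11)
process(33)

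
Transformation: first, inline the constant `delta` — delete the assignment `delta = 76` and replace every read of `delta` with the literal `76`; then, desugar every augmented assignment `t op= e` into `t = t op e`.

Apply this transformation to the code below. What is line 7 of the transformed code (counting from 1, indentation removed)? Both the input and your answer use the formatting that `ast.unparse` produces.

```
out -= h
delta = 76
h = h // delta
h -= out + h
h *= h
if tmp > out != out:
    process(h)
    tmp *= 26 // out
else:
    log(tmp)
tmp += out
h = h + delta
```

tmp = tmp * (26 // out)

Transformed code:
out = out - h
h = h // 76
h = h - (out + h)
h = h * h
if tmp > out != out:
    process(h)
    tmp = tmp * (26 // out)
else:
    log(tmp)
tmp = tmp + out
h = h + 76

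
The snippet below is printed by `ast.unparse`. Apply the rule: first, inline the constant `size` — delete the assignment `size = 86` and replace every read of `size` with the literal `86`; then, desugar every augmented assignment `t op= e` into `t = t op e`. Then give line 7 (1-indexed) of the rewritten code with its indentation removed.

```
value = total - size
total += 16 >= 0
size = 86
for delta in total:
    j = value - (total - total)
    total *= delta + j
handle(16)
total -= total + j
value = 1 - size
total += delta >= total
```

total = total - (total + j)

Transformed code:
value = total - 86
total = total + (16 >= 0)
for delta in total:
    j = value - (total - total)
    total = total * (delta + j)
handle(16)
total = total - (total + j)
value = 1 - 86
total = total + (delta >= total)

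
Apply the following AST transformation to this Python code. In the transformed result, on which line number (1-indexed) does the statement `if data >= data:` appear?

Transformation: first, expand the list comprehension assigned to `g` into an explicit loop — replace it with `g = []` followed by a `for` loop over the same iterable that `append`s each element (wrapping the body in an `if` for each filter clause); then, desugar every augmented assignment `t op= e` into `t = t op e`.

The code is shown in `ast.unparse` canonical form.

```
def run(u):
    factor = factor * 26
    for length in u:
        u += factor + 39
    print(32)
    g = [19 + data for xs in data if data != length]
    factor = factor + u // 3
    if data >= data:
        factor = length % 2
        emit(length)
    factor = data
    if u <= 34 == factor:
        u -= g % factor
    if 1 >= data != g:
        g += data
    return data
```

11

Transformed code:
def run(u):
    factor = factor * 26
    for length in u:
        u = u + (factor + 39)
    print(32)
    g = []
    for xs in data:
        if data != length:
            g.append(19 + data)
    factor = factor + u // 3
    if data >= data:
        factor = length % 2
        emit(length)
    factor = data
    if u <= 34 == factor:
        u = u - g % factor
    if 1 >= data != g:
        g = g + data
    return data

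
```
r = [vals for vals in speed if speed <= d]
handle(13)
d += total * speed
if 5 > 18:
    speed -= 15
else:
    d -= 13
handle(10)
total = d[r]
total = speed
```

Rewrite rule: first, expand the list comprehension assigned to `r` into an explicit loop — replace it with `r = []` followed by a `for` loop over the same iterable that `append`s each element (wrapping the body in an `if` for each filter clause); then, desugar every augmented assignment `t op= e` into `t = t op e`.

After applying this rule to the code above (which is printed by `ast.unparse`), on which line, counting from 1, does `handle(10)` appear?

Transformed code:
r = []
for vals in speed:
    if speed <= d:
        r.append(vals)
handle(13)
d = d + total * speed
if 5 > 18:
    speed = speed - 15
else:
    d = d - 13
handle(10)
total = d[r]
total = speed

11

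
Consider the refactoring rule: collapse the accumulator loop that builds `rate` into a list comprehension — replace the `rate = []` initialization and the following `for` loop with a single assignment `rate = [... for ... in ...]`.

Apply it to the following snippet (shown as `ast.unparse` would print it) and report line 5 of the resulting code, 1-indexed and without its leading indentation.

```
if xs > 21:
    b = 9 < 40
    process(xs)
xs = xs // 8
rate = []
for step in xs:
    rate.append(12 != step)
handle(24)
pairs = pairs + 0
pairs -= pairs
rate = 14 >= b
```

Transformed code:
if xs > 21:
    b = 9 < 40
    process(xs)
xs = xs // 8
rate = [12 != step for step in xs]
handle(24)
pairs = pairs + 0
pairs -= pairs
rate = 14 >= b

rate = [12 != step for step in xs]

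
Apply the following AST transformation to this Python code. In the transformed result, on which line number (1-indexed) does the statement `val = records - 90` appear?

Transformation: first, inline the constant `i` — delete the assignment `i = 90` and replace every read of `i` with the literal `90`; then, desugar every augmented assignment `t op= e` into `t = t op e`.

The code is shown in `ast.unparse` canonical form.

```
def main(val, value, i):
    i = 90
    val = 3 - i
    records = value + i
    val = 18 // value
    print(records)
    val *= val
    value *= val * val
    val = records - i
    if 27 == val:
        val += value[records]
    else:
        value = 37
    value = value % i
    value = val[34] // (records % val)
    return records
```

8

Transformed code:
def main(val, value, i):
    val = 3 - 90
    records = value + 90
    val = 18 // value
    print(records)
    val = val * val
    value = value * (val * val)
    val = records - 90
    if 27 == val:
        val = val + value[records]
    else:
        value = 37
    value = value % 90
    value = val[34] // (records % val)
    return records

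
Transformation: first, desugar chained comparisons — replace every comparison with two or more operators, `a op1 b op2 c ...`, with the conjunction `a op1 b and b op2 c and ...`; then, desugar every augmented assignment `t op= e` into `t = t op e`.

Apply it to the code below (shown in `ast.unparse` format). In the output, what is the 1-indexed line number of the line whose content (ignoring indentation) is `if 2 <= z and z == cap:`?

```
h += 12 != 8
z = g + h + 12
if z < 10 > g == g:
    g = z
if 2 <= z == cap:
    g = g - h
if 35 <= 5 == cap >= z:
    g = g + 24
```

Transformed code:
h = h + (12 != 8)
z = g + h + 12
if z < 10 and 10 > g and (g == g):
    g = z
if 2 <= z and z == cap:
    g = g - h
if 35 <= 5 and 5 == cap and (cap >= z):
    g = g + 24

5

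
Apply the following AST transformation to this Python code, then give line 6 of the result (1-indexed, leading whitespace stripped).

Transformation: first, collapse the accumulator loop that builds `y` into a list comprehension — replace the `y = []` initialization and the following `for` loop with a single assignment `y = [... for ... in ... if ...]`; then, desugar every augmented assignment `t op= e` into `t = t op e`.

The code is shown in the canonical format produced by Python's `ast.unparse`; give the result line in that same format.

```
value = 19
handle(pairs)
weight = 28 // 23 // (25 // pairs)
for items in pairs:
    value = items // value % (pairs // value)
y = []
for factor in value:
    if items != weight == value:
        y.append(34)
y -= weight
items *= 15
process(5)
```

Transformed code:
value = 19
handle(pairs)
weight = 28 // 23 // (25 // pairs)
for items in pairs:
    value = items // value % (pairs // value)
y = [34 for factor in value if items != weight == value]
y = y - weight
items = items * 15
process(5)

y = [34 for factor in value if items != weight == value]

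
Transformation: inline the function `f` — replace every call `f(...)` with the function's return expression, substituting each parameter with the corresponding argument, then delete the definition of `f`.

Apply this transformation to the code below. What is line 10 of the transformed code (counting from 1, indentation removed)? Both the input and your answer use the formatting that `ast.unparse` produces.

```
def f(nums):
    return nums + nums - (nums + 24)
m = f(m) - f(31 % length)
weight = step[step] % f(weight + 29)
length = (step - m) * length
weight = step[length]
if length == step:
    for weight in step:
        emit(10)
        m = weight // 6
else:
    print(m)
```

Transformed code:
m = m + m - (m + 24) - (31 % length + 31 % length - (31 % length + 24))
weight = step[step] % (weight + 29 + (weight + 29) - (weight + 29 + 24))
length = (step - m) * length
weight = step[length]
if length == step:
    for weight in step:
        emit(10)
        m = weight // 6
else:
    print(m)

print(m)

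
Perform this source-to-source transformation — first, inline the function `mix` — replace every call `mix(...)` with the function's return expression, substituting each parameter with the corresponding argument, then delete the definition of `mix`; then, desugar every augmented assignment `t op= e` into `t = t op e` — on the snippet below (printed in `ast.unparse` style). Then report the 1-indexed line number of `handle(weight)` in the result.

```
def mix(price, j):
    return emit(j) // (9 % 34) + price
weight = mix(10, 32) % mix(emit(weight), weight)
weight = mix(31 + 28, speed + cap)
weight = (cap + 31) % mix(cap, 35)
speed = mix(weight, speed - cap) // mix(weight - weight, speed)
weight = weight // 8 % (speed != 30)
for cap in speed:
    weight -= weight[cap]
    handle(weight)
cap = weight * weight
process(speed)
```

8

Transformed code:
weight = (emit(32) // (9 % 34) + 10) % (emit(weight) // (9 % 34) + emit(weight))
weight = emit(speed + cap) // (9 % 34) + (31 + 28)
weight = (cap + 31) % (emit(35) // (9 % 34) + cap)
speed = (emit(speed - cap) // (9 % 34) + weight) // (emit(speed) // (9 % 34) + (weight - weight))
weight = weight // 8 % (speed != 30)
for cap in speed:
    weight = weight - weight[cap]
    handle(weight)
cap = weight * weight
process(speed)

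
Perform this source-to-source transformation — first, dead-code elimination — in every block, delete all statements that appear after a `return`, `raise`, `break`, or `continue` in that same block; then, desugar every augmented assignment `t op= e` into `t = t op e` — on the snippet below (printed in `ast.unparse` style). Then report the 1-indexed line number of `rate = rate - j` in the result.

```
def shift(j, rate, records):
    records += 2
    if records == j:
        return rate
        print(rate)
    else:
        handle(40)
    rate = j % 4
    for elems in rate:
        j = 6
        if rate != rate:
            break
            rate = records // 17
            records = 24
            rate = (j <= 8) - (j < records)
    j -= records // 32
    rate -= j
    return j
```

Transformed code:
def shift(j, rate, records):
    records = records + 2
    if records == j:
        return rate
    else:
        handle(40)
    rate = j % 4
    for elems in rate:
        j = 6
        if rate != rate:
            break
    j = j - records // 32
    rate = rate - j
    return j

13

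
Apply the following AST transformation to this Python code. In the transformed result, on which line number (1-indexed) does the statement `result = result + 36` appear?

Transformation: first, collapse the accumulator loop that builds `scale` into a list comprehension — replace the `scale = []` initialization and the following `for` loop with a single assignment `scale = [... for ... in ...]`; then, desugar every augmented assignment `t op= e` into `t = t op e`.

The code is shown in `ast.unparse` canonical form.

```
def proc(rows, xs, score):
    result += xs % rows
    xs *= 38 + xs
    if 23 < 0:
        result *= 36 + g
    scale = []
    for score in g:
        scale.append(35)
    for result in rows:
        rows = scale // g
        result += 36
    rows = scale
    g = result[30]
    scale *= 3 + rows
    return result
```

9

Transformed code:
def proc(rows, xs, score):
    result = result + xs % rows
    xs = xs * (38 + xs)
    if 23 < 0:
        result = result * (36 + g)
    scale = [35 for score in g]
    for result in rows:
        rows = scale // g
        result = result + 36
    rows = scale
    g = result[30]
    scale = scale * (3 + rows)
    return result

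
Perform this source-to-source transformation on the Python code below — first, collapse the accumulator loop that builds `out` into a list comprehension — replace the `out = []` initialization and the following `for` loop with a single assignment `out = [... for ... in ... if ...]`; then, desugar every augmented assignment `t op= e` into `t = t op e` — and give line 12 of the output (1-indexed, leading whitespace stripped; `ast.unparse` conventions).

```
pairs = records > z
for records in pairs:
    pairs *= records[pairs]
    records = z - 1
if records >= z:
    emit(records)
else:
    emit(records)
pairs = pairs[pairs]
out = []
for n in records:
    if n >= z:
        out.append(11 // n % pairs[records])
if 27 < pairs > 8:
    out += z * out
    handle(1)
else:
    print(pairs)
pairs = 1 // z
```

out = out + z * out

Transformed code:
pairs = records > z
for records in pairs:
    pairs = pairs * records[pairs]
    records = z - 1
if records >= z:
    emit(records)
else:
    emit(records)
pairs = pairs[pairs]
out = [11 // n % pairs[records] for n in records if n >= z]
if 27 < pairs > 8:
    out = out + z * out
    handle(1)
else:
    print(pairs)
pairs = 1 // z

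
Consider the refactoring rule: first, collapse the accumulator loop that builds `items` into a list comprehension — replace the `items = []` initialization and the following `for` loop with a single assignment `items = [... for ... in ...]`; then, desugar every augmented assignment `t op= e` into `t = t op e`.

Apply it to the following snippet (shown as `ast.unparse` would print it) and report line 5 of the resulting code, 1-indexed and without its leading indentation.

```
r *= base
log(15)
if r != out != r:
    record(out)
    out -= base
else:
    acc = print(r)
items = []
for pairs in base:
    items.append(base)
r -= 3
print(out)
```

Transformed code:
r = r * base
log(15)
if r != out != r:
    record(out)
    out = out - base
else:
    acc = print(r)
items = [base for pairs in base]
r = r - 3
print(out)

out = out - base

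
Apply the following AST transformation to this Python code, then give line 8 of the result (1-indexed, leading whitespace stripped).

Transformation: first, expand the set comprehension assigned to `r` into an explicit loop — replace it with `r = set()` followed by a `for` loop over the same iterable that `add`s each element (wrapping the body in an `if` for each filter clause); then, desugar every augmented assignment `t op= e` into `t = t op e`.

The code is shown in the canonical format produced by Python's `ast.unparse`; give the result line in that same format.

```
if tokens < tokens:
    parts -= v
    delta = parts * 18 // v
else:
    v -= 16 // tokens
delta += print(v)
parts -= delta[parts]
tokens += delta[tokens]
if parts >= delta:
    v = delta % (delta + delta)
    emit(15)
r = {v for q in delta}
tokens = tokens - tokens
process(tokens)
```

tokens = tokens + delta[tokens]

Transformed code:
if tokens < tokens:
    parts = parts - v
    delta = parts * 18 // v
else:
    v = v - 16 // tokens
delta = delta + print(v)
parts = parts - delta[parts]
tokens = tokens + delta[tokens]
if parts >= delta:
    v = delta % (delta + delta)
    emit(15)
r = set()
for q in delta:
    r.add(v)
tokens = tokens - tokens
process(tokens)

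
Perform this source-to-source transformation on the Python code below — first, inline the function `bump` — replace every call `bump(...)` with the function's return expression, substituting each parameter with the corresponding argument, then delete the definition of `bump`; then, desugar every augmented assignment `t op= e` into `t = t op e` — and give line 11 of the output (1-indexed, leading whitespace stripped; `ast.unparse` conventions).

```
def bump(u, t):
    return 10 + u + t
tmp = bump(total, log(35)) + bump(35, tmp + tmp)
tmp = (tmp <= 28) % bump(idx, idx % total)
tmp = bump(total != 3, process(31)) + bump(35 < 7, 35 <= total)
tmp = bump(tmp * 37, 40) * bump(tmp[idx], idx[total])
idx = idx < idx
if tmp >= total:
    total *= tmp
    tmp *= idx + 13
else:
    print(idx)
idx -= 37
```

Transformed code:
tmp = 10 + total + log(35) + (10 + 35 + (tmp + tmp))
tmp = (tmp <= 28) % (10 + idx + idx % total)
tmp = 10 + (total != 3) + process(31) + (10 + (35 < 7) + (35 <= total))
tmp = (10 + tmp * 37 + 40) * (10 + tmp[idx] + idx[total])
idx = idx < idx
if tmp >= total:
    total = total * tmp
    tmp = tmp * (idx + 13)
else:
    print(idx)
idx = idx - 37

idx = idx - 37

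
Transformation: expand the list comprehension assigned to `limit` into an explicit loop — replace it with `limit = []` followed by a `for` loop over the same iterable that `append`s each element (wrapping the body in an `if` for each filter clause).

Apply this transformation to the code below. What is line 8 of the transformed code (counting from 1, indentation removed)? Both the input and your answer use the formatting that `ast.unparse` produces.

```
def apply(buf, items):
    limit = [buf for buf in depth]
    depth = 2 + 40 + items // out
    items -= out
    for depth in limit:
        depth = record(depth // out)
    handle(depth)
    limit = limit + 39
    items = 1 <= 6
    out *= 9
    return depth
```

depth = record(depth // out)

Transformed code:
def apply(buf, items):
    limit = []
    for buf in depth:
        limit.append(buf)
    depth = 2 + 40 + items // out
    items -= out
    for depth in limit:
        depth = record(depth // out)
    handle(depth)
    limit = limit + 39
    items = 1 <= 6
    out *= 9
    return depth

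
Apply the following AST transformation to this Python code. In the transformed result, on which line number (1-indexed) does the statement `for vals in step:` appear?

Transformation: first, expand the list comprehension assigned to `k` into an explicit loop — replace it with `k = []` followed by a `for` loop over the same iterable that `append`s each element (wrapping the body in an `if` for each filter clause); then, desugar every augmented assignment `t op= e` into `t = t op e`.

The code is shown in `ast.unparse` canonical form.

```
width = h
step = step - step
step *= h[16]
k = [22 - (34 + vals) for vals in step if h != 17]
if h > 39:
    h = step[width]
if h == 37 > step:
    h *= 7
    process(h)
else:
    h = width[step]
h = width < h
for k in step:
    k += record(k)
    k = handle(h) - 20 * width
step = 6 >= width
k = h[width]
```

Transformed code:
width = h
step = step - step
step = step * h[16]
k = []
for vals in step:
    if h != 17:
        k.append(22 - (34 + vals))
if h > 39:
    h = step[width]
if h == 37 > step:
    h = h * 7
    process(h)
else:
    h = width[step]
h = width < h
for k in step:
    k = k + record(k)
    k = handle(h) - 20 * width
step = 6 >= width
k = h[width]

5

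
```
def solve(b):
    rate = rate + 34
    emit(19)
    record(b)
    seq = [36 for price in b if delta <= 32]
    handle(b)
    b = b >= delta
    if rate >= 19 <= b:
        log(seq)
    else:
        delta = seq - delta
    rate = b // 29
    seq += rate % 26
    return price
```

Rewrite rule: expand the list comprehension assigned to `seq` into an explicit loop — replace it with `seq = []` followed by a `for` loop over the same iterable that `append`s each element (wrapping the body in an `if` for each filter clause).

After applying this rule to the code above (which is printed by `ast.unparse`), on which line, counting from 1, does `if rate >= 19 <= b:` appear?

11

Transformed code:
def solve(b):
    rate = rate + 34
    emit(19)
    record(b)
    seq = []
    for price in b:
        if delta <= 32:
            seq.append(36)
    handle(b)
    b = b >= delta
    if rate >= 19 <= b:
        log(seq)
    else:
        delta = seq - delta
    rate = b // 29
    seq += rate % 26
    return price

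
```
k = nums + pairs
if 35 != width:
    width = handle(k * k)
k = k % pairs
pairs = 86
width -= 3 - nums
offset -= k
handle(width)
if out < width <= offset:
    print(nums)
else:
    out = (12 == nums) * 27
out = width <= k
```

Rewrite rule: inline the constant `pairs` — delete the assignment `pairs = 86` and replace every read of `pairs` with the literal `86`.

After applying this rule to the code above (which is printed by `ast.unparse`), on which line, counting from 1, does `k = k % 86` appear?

4

Transformed code:
k = nums + 86
if 35 != width:
    width = handle(k * k)
k = k % 86
width -= 3 - nums
offset -= k
handle(width)
if out < width <= offset:
    print(nums)
else:
    out = (12 == nums) * 27
out = width <= k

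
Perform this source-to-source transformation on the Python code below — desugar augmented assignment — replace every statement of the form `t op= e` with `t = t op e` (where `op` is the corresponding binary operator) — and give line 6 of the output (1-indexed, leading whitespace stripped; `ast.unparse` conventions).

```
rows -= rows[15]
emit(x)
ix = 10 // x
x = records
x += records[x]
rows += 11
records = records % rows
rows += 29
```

rows = rows + 11

Transformed code:
rows = rows - rows[15]
emit(x)
ix = 10 // x
x = records
x = x + records[x]
rows = rows + 11
records = records % rows
rows = rows + 29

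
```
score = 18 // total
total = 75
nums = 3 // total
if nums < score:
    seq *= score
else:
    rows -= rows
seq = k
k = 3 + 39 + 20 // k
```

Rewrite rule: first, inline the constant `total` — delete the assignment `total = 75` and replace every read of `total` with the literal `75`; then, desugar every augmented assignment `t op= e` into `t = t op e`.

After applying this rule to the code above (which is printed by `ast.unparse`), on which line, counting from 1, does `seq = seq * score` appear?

4

Transformed code:
score = 18 // 75
nums = 3 // 75
if nums < score:
    seq = seq * score
else:
    rows = rows - rows
seq = k
k = 3 + 39 + 20 // k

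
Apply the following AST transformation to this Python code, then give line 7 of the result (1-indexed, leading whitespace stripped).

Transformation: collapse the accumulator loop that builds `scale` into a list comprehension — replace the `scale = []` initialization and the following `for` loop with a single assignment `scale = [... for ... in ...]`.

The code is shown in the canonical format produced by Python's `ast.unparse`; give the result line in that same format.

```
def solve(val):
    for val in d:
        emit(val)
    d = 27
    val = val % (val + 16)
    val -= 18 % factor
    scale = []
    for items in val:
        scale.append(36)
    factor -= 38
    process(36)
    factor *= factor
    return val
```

Transformed code:
def solve(val):
    for val in d:
        emit(val)
    d = 27
    val = val % (val + 16)
    val -= 18 % factor
    scale = [36 for items in val]
    factor -= 38
    process(36)
    factor *= factor
    return val

scale = [36 for items in val]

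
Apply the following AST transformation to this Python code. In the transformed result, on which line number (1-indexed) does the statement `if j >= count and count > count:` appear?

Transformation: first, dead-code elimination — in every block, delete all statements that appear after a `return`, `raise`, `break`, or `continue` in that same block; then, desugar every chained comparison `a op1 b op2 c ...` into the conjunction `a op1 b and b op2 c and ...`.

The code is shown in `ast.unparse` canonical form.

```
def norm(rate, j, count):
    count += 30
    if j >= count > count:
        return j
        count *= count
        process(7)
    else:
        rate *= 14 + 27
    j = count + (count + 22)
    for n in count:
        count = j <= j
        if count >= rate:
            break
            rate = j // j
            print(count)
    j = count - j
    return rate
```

3

Transformed code:
def norm(rate, j, count):
    count += 30
    if j >= count and count > count:
        return j
    else:
        rate *= 14 + 27
    j = count + (count + 22)
    for n in count:
        count = j <= j
        if count >= rate:
            break
    j = count - j
    return rate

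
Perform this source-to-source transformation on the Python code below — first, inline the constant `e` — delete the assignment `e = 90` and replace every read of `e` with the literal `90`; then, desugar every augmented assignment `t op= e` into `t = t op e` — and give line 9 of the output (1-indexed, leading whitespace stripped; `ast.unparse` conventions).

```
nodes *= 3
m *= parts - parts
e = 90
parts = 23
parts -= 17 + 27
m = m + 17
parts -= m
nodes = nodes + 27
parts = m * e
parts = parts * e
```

Transformed code:
nodes = nodes * 3
m = m * (parts - parts)
parts = 23
parts = parts - (17 + 27)
m = m + 17
parts = parts - m
nodes = nodes + 27
parts = m * 90
parts = parts * 90

parts = parts * 90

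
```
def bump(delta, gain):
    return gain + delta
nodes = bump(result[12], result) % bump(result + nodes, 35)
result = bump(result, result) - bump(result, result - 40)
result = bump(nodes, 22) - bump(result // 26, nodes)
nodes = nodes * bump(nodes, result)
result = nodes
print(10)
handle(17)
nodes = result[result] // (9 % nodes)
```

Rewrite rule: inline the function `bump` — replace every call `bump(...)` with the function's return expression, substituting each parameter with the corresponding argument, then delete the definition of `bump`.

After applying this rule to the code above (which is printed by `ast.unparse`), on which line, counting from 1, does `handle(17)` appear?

7

Transformed code:
nodes = (result + result[12]) % (35 + (result + nodes))
result = result + result - (result - 40 + result)
result = 22 + nodes - (nodes + result // 26)
nodes = nodes * (result + nodes)
result = nodes
print(10)
handle(17)
nodes = result[result] // (9 % nodes)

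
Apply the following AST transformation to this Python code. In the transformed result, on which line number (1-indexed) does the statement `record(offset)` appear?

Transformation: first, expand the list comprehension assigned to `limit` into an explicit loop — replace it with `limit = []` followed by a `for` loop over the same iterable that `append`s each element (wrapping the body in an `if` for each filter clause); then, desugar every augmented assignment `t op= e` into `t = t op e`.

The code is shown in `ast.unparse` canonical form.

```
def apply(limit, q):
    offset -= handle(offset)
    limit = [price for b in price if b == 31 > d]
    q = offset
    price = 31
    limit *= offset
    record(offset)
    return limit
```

10

Transformed code:
def apply(limit, q):
    offset = offset - handle(offset)
    limit = []
    for b in price:
        if b == 31 > d:
            limit.append(price)
    q = offset
    price = 31
    limit = limit * offset
    record(offset)
    return limit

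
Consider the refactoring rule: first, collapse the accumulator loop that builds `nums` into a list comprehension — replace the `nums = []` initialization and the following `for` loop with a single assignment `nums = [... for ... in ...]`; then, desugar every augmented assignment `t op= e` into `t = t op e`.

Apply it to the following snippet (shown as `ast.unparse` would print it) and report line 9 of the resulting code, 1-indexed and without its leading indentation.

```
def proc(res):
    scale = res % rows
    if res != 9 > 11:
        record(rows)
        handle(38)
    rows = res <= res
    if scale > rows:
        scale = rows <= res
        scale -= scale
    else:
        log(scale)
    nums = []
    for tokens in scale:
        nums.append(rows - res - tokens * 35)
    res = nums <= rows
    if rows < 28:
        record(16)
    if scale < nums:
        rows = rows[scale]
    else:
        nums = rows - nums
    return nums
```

Transformed code:
def proc(res):
    scale = res % rows
    if res != 9 > 11:
        record(rows)
        handle(38)
    rows = res <= res
    if scale > rows:
        scale = rows <= res
        scale = scale - scale
    else:
        log(scale)
    nums = [rows - res - tokens * 35 for tokens in scale]
    res = nums <= rows
    if rows < 28:
        record(16)
    if scale < nums:
        rows = rows[scale]
    else:
        nums = rows - nums
    return nums

scale = scale - scale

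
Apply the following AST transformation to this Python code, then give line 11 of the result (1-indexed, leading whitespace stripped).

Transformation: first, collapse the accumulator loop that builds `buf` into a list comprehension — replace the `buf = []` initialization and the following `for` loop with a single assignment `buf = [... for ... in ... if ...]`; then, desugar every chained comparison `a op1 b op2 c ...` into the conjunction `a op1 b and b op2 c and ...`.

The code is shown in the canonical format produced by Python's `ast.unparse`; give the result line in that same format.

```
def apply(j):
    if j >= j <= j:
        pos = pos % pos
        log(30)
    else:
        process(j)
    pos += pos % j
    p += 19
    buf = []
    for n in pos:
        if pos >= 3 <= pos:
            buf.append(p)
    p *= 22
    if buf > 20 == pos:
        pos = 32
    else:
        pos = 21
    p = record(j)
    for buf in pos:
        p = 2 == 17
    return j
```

Transformed code:
def apply(j):
    if j >= j and j <= j:
        pos = pos % pos
        log(30)
    else:
        process(j)
    pos += pos % j
    p += 19
    buf = [p for n in pos if pos >= 3 and 3 <= pos]
    p *= 22
    if buf > 20 and 20 == pos:
        pos = 32
    else:
        pos = 21
    p = record(j)
    for buf in pos:
        p = 2 == 17
    return j

if buf > 20 and 20 == pos:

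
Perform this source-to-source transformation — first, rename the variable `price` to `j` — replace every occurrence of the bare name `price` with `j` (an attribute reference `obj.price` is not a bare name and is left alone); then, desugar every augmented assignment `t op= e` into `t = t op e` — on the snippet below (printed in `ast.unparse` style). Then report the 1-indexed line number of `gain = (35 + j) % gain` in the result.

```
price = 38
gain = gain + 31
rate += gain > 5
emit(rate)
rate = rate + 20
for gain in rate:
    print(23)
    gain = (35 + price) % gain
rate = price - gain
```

8

Transformed code:
j = 38
gain = gain + 31
rate = rate + (gain > 5)
emit(rate)
rate = rate + 20
for gain in rate:
    print(23)
    gain = (35 + j) % gain
rate = j - gain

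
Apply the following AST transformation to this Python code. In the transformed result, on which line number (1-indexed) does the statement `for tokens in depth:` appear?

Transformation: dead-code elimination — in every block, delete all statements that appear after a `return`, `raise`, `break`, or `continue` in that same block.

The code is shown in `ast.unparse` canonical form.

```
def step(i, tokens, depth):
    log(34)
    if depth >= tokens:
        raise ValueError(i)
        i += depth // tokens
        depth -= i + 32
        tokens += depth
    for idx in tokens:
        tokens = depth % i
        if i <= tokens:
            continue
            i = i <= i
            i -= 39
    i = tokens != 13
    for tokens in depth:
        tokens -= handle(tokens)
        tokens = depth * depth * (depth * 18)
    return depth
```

Transformed code:
def step(i, tokens, depth):
    log(34)
    if depth >= tokens:
        raise ValueError(i)
    for idx in tokens:
        tokens = depth % i
        if i <= tokens:
            continue
    i = tokens != 13
    for tokens in depth:
        tokens -= handle(tokens)
        tokens = depth * depth * (depth * 18)
    return depth

10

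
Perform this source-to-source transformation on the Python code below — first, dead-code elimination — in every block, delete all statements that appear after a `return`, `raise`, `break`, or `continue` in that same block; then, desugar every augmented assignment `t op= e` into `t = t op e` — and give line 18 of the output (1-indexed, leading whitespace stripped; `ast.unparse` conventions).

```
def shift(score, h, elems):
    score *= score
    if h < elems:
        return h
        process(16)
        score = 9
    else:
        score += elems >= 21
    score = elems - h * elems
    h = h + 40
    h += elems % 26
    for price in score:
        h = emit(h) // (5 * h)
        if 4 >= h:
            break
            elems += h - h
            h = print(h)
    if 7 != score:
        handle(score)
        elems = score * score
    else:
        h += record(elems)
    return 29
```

h = h + record(elems)

Transformed code:
def shift(score, h, elems):
    score = score * score
    if h < elems:
        return h
    else:
        score = score + (elems >= 21)
    score = elems - h * elems
    h = h + 40
    h = h + elems % 26
    for price in score:
        h = emit(h) // (5 * h)
        if 4 >= h:
            break
    if 7 != score:
        handle(score)
        elems = score * score
    else:
        h = h + record(elems)
    return 29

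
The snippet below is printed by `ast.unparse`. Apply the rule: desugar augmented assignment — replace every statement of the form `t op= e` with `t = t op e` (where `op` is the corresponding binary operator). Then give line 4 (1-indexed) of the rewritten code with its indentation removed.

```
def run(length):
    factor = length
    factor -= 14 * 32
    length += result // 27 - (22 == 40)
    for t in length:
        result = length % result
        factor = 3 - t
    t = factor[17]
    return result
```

Transformed code:
def run(length):
    factor = length
    factor = factor - 14 * 32
    length = length + (result // 27 - (22 == 40))
    for t in length:
        result = length % result
        factor = 3 - t
    t = factor[17]
    return result

length = length + (result // 27 - (22 == 40))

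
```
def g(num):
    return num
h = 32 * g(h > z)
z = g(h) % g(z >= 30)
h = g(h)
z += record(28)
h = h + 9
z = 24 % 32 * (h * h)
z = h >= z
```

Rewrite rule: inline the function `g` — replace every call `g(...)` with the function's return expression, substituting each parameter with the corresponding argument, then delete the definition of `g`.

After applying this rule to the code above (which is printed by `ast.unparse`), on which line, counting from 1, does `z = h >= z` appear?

Transformed code:
h = 32 * (h > z)
z = h % (z >= 30)
h = h
z += record(28)
h = h + 9
z = 24 % 32 * (h * h)
z = h >= z

7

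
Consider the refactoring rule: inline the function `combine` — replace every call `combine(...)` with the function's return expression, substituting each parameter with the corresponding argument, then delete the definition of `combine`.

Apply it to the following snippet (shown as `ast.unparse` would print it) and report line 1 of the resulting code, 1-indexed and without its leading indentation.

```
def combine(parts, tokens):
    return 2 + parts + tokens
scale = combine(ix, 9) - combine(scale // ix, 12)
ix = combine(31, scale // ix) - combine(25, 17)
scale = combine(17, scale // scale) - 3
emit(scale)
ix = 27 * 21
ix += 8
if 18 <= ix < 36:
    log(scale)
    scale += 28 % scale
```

scale = 2 + ix + 9 - (2 + scale // ix + 12)

Transformed code:
scale = 2 + ix + 9 - (2 + scale // ix + 12)
ix = 2 + 31 + scale // ix - (2 + 25 + 17)
scale = 2 + 17 + scale // scale - 3
emit(scale)
ix = 27 * 21
ix += 8
if 18 <= ix < 36:
    log(scale)
    scale += 28 % scale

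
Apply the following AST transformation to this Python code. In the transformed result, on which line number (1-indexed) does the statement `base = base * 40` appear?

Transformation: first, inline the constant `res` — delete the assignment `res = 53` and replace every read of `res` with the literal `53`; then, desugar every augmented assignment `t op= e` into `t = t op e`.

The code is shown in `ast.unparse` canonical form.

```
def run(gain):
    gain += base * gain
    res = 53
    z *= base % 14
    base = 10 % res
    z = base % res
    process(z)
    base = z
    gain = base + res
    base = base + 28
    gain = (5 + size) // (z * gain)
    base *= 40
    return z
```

Transformed code:
def run(gain):
    gain = gain + base * gain
    z = z * (base % 14)
    base = 10 % 53
    z = base % 53
    process(z)
    base = z
    gain = base + 53
    base = base + 28
    gain = (5 + size) // (z * gain)
    base = base * 40
    return z

11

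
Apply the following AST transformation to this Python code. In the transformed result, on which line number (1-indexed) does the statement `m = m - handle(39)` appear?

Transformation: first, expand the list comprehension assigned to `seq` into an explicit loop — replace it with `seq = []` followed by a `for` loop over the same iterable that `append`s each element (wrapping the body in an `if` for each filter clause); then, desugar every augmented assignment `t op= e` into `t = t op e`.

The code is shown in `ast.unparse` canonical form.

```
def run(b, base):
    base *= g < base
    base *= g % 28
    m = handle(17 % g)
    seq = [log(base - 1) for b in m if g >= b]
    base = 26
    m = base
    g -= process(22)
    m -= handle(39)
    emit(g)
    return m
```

Transformed code:
def run(b, base):
    base = base * (g < base)
    base = base * (g % 28)
    m = handle(17 % g)
    seq = []
    for b in m:
        if g >= b:
            seq.append(log(base - 1))
    base = 26
    m = base
    g = g - process(22)
    m = m - handle(39)
    emit(g)
    return m

12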